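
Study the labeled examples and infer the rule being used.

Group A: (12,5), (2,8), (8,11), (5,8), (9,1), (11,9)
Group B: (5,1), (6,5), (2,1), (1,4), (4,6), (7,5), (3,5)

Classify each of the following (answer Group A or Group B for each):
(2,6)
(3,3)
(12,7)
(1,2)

Group B, Group B, Group A, Group B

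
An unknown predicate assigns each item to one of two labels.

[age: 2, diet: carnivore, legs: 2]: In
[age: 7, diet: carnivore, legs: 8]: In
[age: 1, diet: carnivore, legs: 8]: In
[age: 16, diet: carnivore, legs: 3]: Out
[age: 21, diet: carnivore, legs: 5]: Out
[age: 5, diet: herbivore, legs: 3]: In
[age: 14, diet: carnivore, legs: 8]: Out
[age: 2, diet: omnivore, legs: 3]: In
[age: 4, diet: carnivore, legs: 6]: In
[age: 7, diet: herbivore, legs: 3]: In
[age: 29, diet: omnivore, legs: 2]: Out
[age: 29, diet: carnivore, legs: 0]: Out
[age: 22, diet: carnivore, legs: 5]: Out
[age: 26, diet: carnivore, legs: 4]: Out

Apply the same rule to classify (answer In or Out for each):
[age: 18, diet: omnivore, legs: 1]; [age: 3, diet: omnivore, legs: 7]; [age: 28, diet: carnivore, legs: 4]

Out, In, Out

All 'In' examples share one property — age ≤ 7 — and every 'Out' example lacks it.
[age: 18, diet: omnivore, legs: 1] — age = 18, hence Out. [age: 3, diet: omnivore, legs: 7] — age = 3, hence In. [age: 28, diet: carnivore, legs: 4] — age = 28, hence Out.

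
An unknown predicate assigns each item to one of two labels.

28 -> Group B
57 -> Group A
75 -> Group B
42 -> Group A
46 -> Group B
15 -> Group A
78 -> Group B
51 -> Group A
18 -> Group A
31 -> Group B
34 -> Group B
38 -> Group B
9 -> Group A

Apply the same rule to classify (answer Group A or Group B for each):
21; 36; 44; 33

Group A, Group A, Group B, Group A

The simplest hypothesis consistent with all the labels is: multiple of 3 AND at most 57.
21: 21 = 3·7, 21 ≤ 57, checks out → Group A. 36: 36 = 3·12, 36 ≤ 57, checks out → Group A. 44: 44 = 3·14 + 2, 44 ≤ 57, fails this test → Group B. 33: 33 = 3·11, 33 ≤ 57, checks out → Group A.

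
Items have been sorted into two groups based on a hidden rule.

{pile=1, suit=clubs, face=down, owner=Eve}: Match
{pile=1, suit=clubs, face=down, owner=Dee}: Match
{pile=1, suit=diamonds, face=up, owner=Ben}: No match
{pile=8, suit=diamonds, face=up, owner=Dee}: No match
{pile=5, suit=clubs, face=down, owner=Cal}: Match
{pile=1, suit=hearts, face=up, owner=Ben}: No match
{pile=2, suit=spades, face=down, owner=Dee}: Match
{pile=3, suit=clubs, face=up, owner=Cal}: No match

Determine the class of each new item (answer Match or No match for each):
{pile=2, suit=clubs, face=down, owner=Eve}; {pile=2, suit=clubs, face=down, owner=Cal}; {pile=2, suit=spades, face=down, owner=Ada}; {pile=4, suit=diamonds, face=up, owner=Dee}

The simplest hypothesis consistent with all the labels is: face is down.
{pile=2, suit=clubs, face=down, owner=Eve} — face is down, hence Match. {pile=2, suit=clubs, face=down, owner=Cal} — face is down, hence Match. {pile=2, suit=spades, face=down, owner=Ada} — face is down, hence Match. {pile=4, suit=diamonds, face=up, owner=Dee} — face is up, hence No match.

Match, Match, Match, No match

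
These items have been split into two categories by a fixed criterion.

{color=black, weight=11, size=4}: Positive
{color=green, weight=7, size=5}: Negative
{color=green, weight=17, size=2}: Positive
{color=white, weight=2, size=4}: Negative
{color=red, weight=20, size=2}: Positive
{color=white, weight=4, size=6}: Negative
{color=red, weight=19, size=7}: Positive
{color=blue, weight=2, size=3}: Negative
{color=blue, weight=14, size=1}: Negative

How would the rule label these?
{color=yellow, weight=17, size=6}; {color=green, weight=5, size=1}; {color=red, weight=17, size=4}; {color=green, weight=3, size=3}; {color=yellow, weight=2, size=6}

'Positive' ⟺ weight ≥ 11 AND size ≥ 2.

Positive, Negative, Positive, Negative, Negative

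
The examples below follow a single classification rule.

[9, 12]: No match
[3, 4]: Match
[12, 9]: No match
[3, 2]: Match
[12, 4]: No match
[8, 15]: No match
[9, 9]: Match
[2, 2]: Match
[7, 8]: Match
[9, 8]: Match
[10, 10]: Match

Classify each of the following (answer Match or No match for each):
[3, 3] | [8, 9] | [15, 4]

The rule appears to be: max ≤ 10.
[3, 3] → max 3 → Match. [8, 9] → max 9 → Match. [15, 4] → max 15 → No match.

Match, Match, No match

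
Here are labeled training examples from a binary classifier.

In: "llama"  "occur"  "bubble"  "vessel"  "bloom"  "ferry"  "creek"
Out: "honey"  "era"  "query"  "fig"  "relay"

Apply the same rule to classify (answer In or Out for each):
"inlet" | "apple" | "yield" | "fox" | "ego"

The classifier is using: has a double letter.
"inlet" — no doubled letter, hence Out. "apple" — 'pp' doubled, hence In. "yield" — no doubled letter, hence Out. "fox" — no doubled letter, hence Out. "ego" — no doubled letter, hence Out.

Out, In, Out, Out, Out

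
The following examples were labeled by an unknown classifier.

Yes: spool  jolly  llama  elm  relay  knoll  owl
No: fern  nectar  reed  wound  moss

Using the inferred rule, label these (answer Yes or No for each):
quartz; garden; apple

The rule appears to be: contains 'l'.
quartz → no 'l' → No. garden → no 'l' → No. apple → has 'l' → Yes.

No, No, Yes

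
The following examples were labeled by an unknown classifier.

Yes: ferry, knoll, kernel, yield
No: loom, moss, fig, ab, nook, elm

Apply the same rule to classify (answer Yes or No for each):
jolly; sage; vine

The distinguishing property — length ≥ 5 — holds for all the 'Yes' cases and none of the 'No' cases.

Yes, No, No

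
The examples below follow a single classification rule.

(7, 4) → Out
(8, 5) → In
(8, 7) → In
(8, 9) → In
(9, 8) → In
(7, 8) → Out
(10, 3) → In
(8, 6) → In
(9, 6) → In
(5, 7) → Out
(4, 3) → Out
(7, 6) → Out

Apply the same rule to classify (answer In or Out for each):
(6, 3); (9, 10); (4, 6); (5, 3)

Out, In, Out, Out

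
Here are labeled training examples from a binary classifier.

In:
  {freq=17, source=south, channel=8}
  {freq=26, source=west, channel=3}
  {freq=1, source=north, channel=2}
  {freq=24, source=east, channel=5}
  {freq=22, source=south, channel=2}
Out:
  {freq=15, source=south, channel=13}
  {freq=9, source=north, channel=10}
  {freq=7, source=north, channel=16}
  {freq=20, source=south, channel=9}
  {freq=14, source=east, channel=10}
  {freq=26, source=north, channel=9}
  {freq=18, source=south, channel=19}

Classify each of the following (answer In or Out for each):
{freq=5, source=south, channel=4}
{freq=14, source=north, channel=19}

One predicate separates the groups cleanly: channel ≤ 8.
{freq=5, source=south, channel=4}: In (channel = 4).
{freq=14, source=north, channel=19}: Out (channel = 19).

In, Out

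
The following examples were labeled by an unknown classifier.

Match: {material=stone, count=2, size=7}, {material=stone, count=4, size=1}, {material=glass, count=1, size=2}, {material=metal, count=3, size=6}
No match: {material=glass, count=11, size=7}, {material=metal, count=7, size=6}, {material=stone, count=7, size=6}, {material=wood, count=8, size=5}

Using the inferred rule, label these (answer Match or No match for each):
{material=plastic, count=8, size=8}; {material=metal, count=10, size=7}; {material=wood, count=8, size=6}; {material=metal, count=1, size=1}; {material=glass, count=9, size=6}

No match, No match, No match, Match, No match

The simplest hypothesis consistent with all the labels is: count ≤ 4.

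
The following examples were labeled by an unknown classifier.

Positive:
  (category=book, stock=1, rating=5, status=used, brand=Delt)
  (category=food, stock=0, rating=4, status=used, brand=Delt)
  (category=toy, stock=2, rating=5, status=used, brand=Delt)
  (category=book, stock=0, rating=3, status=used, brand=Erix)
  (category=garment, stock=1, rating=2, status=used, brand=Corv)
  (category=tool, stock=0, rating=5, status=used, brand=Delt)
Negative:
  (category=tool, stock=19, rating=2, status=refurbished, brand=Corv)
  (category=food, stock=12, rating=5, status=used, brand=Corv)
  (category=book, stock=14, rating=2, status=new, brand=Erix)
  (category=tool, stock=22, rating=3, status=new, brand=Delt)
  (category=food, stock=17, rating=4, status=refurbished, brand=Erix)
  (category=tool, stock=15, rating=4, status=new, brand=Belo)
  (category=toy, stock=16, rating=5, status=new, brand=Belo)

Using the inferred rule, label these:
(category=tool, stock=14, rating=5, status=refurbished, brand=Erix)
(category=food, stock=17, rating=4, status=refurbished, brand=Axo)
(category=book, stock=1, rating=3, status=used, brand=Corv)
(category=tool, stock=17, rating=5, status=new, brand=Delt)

Negative, Negative, Positive, Negative

The distinguishing property — stock ≤ 2 — holds for all the 'Positive' cases and none of the 'Negative' cases.
(category=tool, stock=14, rating=5, status=refurbished, brand=Erix) — stock = 14, hence Negative. (category=food, stock=17, rating=4, status=refurbished, brand=Axo) — stock = 17, hence Negative. (category=book, stock=1, rating=3, status=used, brand=Corv) — stock = 1, hence Positive. (category=tool, stock=17, rating=5, status=new, brand=Delt) — stock = 17, hence Negative.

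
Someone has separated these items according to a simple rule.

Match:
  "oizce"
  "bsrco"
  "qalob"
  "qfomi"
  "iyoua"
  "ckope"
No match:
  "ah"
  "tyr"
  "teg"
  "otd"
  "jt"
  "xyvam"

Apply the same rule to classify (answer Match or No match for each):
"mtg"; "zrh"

No match, No match

The rule appears to be: length 5 AND contains 'o'.
"mtg": length 3, no 'o' — lacks this property, so No match.
"zrh": length 3, no 'o' — lacks this property, so No match.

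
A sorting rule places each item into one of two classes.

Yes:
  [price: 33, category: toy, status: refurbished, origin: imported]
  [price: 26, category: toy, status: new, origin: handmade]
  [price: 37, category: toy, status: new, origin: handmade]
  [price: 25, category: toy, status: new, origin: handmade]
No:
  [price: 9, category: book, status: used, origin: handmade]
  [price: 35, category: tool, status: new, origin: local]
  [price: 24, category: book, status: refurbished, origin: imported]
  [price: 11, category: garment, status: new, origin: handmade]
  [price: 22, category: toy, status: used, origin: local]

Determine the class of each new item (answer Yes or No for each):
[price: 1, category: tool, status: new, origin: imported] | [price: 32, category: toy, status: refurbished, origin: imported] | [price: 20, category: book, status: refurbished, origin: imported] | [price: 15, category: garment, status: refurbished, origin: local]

The common property of the 'Yes' items is: category is toy AND price ≥ 24. No 'No' item has it.
[price: 1, category: tool, status: new, origin: imported] → category is tool, price = 1 → No.
[price: 32, category: toy, status: refurbished, origin: imported] → category is toy, price = 32 → Yes.
[price: 20, category: book, status: refurbished, origin: imported] → category is book, price = 20 → No.
[price: 15, category: garment, status: refurbished, origin: local] → category is garment, price = 15 → No.

No, Yes, No, No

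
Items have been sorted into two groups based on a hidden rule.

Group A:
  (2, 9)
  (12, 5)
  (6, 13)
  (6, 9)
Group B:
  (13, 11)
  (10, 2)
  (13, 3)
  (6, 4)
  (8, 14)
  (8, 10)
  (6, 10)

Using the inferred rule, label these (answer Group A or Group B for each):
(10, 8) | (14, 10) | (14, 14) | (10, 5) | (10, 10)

The distinguishing property — sum is odd — holds for all the 'Group A' cases and none of the 'Group B' cases.
(10, 8): 10+8 = 18 — doesn't qualify, so Group B. (14, 10): 14+10 = 24 — doesn't qualify, so Group B. (14, 14): 14+14 = 28 — doesn't qualify, so Group B. (10, 5): 10+5 = 15 — qualifies, so Group A. (10, 10): 10+10 = 20 — doesn't qualify, so Group B.

Group B, Group B, Group B, Group A, Group B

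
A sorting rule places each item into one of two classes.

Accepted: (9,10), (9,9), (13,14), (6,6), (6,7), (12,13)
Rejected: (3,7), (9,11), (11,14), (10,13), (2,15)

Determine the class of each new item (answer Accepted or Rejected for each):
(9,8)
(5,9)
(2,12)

Accepted, Rejected, Rejected

The simplest hypothesis consistent with all the labels is: |first − second| ≤ 1.
(9,8) → |9−8| = 1 → Accepted. (5,9) → |5−9| = 4 → Rejected. (2,12) → |2−12| = 10 → Rejected.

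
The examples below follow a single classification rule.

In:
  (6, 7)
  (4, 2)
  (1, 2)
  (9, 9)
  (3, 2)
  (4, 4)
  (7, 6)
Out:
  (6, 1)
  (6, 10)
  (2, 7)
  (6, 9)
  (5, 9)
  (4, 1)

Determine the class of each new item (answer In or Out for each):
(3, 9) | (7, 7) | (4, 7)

Out, In, Out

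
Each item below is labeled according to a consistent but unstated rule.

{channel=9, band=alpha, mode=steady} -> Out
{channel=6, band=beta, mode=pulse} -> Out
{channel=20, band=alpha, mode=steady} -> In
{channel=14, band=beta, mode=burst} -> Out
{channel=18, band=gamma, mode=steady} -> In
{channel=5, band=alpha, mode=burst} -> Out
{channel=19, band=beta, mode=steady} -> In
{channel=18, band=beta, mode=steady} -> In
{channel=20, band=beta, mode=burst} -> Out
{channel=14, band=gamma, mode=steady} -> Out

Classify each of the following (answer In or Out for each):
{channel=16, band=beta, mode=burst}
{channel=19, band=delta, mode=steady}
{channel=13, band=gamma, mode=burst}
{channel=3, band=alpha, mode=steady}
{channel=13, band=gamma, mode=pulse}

One predicate separates the groups cleanly: mode is steady AND channel ≥ 18.

Out, In, Out, Out, Out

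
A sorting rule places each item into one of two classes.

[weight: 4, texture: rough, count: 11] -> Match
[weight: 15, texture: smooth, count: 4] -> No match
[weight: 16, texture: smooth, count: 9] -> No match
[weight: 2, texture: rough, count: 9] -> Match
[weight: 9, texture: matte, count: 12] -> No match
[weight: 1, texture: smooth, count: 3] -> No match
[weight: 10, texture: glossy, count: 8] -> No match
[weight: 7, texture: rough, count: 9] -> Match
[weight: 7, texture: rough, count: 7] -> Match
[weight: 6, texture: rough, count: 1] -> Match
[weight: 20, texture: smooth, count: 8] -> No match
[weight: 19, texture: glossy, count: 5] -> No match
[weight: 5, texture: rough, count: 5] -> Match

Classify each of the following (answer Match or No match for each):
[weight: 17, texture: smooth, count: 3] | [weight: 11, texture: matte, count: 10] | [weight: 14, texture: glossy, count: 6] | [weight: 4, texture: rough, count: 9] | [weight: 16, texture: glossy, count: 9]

The distinguishing property — texture is rough — holds for all the 'Match' cases and none of the 'No match' cases.
No match: [weight: 17, texture: smooth, count: 3], since texture is smooth.
No match: [weight: 11, texture: matte, count: 10], since texture is matte.
No match: [weight: 14, texture: glossy, count: 6], since texture is glossy.
Match: [weight: 4, texture: rough, count: 9], since texture is rough.
No match: [weight: 16, texture: glossy, count: 9], since texture is glossy.

No match, No match, No match, Match, No match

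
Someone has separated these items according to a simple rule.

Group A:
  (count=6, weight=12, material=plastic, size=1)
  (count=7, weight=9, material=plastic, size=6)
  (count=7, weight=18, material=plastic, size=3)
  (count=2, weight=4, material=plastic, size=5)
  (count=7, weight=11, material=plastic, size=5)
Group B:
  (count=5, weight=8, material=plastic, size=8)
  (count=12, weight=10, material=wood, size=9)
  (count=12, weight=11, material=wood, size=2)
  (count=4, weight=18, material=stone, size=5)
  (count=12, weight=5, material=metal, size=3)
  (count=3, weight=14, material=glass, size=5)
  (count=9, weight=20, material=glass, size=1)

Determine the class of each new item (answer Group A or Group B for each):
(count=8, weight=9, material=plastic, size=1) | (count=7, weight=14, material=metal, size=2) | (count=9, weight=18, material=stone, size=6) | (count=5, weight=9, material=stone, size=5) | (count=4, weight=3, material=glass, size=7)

Group A, Group B, Group B, Group B, Group B

The classifier is using: material is plastic AND size ≤ 6.
(count=8, weight=9, material=plastic, size=1): Group A (material is plastic, size = 1). (count=7, weight=14, material=metal, size=2): Group B (material is metal, size = 2). (count=9, weight=18, material=stone, size=6): Group B (material is stone, size = 6). (count=5, weight=9, material=stone, size=5): Group B (material is stone, size = 5). (count=4, weight=3, material=glass, size=7): Group B (material is glass, size = 7).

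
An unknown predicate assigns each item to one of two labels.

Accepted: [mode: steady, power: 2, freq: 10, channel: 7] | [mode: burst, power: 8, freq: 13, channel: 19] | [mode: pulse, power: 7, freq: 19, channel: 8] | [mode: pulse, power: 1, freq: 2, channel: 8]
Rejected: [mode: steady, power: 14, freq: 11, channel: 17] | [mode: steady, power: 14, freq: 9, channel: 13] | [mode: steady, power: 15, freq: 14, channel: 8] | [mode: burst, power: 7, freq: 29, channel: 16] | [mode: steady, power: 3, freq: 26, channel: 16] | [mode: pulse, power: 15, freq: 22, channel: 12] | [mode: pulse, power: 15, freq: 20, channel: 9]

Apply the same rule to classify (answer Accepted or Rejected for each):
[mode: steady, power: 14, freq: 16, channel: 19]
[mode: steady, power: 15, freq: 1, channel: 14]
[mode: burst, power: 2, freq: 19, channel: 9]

The common property of the 'Accepted' items is: power ≤ 8 AND freq ≤ 19. No 'Rejected' item has it.

Rejected, Rejected, Accepted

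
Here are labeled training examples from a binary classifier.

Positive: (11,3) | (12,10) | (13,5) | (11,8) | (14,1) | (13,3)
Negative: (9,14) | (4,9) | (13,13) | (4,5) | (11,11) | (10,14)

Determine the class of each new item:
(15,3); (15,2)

The rule appears to be: first > second.

Positive, Positive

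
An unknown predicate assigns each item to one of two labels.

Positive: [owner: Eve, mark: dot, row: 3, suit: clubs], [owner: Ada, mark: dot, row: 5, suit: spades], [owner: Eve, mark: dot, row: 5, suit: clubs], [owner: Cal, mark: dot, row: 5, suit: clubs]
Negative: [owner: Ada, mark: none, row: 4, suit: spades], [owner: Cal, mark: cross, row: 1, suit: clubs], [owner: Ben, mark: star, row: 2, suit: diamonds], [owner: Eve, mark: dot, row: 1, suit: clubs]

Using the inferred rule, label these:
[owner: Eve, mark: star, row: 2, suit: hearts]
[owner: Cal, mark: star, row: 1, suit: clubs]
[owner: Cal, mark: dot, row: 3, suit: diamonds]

Negative, Negative, Positive

One predicate separates the groups cleanly: mark is dot AND row ≥ 2.
[owner: Eve, mark: star, row: 2, suit: hearts] → mark is star, row = 2 → Negative.
[owner: Cal, mark: star, row: 1, suit: clubs] → mark is star, row = 1 → Negative.
[owner: Cal, mark: dot, row: 3, suit: diamonds] → mark is dot, row = 3 → Positive.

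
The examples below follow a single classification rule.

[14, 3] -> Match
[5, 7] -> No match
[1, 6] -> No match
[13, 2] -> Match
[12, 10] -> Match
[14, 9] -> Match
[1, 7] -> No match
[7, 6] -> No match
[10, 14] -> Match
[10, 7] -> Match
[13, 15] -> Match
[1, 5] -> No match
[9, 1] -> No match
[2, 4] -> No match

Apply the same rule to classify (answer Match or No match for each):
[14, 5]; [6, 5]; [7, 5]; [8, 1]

Match, No match, No match, No match

The simplest hypothesis consistent with all the labels is: sum ≥ 15.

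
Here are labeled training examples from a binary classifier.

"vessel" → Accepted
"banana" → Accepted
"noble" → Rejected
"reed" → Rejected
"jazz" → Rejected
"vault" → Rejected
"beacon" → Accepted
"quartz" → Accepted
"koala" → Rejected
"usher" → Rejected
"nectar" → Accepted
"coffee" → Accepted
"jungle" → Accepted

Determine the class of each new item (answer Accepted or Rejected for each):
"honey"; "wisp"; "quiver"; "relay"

The simplest hypothesis consistent with all the labels is: length 6.
"honey" — length 5, hence Rejected.
"wisp" — length 4, hence Rejected.
"quiver" — length 6, hence Accepted.
"relay" — length 5, hence Rejected.

Rejected, Rejected, Accepted, Rejected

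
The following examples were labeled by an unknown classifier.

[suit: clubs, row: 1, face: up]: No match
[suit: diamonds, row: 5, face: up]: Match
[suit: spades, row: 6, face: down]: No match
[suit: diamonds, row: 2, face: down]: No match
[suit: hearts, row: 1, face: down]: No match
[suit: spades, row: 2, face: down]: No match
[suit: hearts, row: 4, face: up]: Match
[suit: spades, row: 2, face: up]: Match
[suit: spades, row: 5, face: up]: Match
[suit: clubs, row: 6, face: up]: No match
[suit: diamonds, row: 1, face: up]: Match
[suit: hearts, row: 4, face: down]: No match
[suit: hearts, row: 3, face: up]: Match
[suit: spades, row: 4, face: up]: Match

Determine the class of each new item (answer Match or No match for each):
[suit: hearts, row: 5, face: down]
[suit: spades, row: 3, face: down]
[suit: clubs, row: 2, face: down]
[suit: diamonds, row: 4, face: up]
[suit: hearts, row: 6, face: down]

No match, No match, No match, Match, No match

The rule appears to be: suit is not clubs AND face is up.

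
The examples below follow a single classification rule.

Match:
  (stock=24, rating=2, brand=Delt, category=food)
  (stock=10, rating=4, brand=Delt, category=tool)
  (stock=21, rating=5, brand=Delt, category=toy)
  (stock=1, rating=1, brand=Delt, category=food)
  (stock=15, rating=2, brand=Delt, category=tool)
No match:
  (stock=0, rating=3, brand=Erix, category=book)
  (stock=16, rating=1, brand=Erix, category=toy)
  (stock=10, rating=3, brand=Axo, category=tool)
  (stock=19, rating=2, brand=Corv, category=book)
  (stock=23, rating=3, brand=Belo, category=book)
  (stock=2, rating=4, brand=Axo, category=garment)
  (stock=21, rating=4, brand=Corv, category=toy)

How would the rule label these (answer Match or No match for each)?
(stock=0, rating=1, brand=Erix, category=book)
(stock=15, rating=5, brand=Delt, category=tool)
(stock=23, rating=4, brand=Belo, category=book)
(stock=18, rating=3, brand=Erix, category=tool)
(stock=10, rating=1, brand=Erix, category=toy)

No match, Match, No match, No match, No match

The rule appears to be: brand is Delt.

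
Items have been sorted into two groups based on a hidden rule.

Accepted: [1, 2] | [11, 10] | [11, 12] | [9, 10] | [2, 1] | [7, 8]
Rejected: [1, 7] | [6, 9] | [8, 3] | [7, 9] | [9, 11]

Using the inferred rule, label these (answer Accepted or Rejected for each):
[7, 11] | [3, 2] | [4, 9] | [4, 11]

Rejected, Accepted, Rejected, Rejected

The rule appears to be: |first − second| ≤ 1.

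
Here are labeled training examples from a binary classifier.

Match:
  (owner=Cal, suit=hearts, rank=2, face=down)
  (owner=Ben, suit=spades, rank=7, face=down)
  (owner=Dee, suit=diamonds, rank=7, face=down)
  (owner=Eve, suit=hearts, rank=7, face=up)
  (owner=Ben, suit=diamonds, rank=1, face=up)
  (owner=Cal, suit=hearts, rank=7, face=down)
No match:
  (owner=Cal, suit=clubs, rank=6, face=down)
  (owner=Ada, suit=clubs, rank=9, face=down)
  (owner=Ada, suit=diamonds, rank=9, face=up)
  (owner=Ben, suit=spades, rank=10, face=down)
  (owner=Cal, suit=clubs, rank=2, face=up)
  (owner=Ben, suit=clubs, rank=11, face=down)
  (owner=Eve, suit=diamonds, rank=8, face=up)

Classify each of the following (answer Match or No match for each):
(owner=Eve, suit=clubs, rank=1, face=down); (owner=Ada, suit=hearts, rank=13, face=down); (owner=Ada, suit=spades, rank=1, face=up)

Rule: suit is not clubs AND rank ≤ 7. This holds for each 'Match' example and fails for each 'No match' one.
(owner=Eve, suit=clubs, rank=1, face=down): suit is clubs, rank = 1, fails this test → No match. (owner=Ada, suit=hearts, rank=13, face=down): suit is hearts, rank = 13, fails this test → No match. (owner=Ada, suit=spades, rank=1, face=up): suit is spades, rank = 1, has this property → Match.

No match, No match, Match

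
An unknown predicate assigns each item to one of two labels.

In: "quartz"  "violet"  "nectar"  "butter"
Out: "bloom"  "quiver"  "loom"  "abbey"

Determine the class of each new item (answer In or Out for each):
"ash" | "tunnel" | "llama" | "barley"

Out, In, Out, Out

Comparing the two groups points to one rule — contains 't'.
"ash" → no 't' → Out.
"tunnel" → has 't' → In.
"llama" → no 't' → Out.
"barley" → no 't' → Out.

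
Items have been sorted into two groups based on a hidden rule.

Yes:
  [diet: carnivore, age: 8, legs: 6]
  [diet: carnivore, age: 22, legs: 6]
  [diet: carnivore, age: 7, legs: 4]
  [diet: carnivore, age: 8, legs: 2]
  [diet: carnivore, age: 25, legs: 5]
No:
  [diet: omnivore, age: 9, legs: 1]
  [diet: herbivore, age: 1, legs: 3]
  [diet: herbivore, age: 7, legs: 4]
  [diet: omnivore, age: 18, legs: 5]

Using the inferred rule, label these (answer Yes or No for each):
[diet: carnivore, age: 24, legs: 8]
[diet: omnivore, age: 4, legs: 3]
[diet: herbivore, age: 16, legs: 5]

Yes, No, No

The simplest hypothesis consistent with all the labels is: diet is carnivore.
[diet: carnivore, age: 24, legs: 8]: Yes (diet is carnivore).
[diet: omnivore, age: 4, legs: 3]: No (diet is omnivore).
[diet: herbivore, age: 16, legs: 5]: No (diet is herbivore).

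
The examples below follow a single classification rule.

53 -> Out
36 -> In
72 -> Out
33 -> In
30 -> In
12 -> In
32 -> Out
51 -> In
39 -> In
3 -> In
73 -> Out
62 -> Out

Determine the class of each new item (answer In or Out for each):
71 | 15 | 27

Out, In, In

The common property of the 'In' items is: multiple of 3 AND at most 51. No 'Out' item has it.
71: Out (71 = 3·23 + 2, 71 > 51). 15: In (15 = 3·5, 15 ≤ 51). 27: In (27 = 3·9, 27 ≤ 51).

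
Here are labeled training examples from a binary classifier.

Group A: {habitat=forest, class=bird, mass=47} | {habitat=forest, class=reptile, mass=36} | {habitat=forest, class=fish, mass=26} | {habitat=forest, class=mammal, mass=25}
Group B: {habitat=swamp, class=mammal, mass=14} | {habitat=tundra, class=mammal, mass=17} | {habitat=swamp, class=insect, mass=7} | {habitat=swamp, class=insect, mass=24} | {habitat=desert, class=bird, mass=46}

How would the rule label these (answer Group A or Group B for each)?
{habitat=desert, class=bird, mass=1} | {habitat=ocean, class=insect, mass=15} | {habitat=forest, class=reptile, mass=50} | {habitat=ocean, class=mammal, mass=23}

One predicate separates the groups cleanly: habitat is forest.
{habitat=desert, class=bird, mass=1} → habitat is desert → Group B. {habitat=ocean, class=insect, mass=15} → habitat is ocean → Group B. {habitat=forest, class=reptile, mass=50} → habitat is forest → Group A. {habitat=ocean, class=mammal, mass=23} → habitat is ocean → Group B.

Group B, Group B, Group A, Group B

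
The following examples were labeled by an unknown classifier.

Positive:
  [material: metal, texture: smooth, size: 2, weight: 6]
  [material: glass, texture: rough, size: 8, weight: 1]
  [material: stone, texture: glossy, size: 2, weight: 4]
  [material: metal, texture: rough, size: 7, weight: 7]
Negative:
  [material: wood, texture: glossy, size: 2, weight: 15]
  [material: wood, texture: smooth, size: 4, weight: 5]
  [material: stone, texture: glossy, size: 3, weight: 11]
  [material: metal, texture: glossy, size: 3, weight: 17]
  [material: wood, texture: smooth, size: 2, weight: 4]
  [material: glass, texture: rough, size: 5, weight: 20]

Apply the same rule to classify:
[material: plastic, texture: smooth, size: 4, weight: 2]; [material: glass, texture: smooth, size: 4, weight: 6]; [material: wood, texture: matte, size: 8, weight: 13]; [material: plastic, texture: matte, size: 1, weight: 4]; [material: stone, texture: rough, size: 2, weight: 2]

Positive, Positive, Negative, Positive, Positive

The classifier is using: material is not wood AND weight ≤ 7.
[material: plastic, texture: smooth, size: 4, weight: 2]: Positive (material is plastic, weight = 2). [material: glass, texture: smooth, size: 4, weight: 6]: Positive (material is glass, weight = 6). [material: wood, texture: matte, size: 8, weight: 13]: Negative (material is wood, weight = 13). [material: plastic, texture: matte, size: 1, weight: 4]: Positive (material is plastic, weight = 4). [material: stone, texture: rough, size: 2, weight: 2]: Positive (material is stone, weight = 2).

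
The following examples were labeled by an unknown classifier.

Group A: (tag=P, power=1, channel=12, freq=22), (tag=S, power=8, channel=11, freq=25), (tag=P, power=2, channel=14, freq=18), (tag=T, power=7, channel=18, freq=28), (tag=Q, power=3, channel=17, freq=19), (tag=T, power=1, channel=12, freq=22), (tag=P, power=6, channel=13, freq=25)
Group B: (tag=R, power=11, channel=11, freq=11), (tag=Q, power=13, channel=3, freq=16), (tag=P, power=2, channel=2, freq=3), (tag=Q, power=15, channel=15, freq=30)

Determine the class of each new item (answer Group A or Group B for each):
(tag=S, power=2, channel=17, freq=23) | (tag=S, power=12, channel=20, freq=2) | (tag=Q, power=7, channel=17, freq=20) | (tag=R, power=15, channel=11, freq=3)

Group A, Group B, Group A, Group B

All 'Group A' examples share one property — freq ≥ 18 AND freq ≤ 28 — and every 'Group B' example lacks it.
(tag=S, power=2, channel=17, freq=23): freq = 23, meets the rule → Group A. (tag=S, power=12, channel=20, freq=2): freq = 2, does not pass → Group B. (tag=Q, power=7, channel=17, freq=20): freq = 20, meets the rule → Group A. (tag=R, power=15, channel=11, freq=3): freq = 3, does not pass → Group B.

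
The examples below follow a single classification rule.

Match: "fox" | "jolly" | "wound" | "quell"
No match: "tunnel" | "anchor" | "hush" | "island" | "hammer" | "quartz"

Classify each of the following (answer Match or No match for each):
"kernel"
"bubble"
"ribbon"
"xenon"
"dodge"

No match, No match, No match, Match, Match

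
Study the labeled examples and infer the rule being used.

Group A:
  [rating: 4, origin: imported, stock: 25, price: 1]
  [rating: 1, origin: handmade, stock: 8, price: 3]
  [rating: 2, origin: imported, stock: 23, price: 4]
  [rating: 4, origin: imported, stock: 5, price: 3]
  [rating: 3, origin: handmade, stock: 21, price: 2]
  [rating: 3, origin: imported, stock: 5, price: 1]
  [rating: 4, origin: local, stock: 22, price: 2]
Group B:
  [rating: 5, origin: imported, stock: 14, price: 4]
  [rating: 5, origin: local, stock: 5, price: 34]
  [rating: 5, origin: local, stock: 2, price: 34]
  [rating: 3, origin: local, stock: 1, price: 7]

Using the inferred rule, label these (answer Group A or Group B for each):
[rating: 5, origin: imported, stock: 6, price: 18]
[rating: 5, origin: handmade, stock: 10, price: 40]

Group B, Group B

One predicate separates the groups cleanly: price ≤ 4 AND rating ≤ 4.
[rating: 5, origin: imported, stock: 6, price: 18]: price = 18, rating = 5, does not pass → Group B.
[rating: 5, origin: handmade, stock: 10, price: 40]: price = 40, rating = 5, does not pass → Group B.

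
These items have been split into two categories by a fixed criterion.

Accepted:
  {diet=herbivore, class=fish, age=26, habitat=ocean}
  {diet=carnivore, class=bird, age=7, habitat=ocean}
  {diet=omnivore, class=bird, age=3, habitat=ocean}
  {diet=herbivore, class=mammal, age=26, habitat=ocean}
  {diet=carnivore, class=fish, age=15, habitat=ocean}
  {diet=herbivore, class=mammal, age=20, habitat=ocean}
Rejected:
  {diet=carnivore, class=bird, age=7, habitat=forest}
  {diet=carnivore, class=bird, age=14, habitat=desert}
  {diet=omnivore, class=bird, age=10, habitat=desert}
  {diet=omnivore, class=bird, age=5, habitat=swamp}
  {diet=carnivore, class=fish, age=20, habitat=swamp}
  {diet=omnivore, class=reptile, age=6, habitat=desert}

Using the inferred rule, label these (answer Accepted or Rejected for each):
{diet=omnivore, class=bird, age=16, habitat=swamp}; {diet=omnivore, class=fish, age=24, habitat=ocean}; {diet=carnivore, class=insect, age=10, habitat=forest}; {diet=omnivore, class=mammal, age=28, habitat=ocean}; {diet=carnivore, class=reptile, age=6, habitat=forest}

The simplest hypothesis consistent with all the labels is: habitat is ocean.
{diet=omnivore, class=bird, age=16, habitat=swamp} — habitat is swamp, hence Rejected. {diet=omnivore, class=fish, age=24, habitat=ocean} — habitat is ocean, hence Accepted. {diet=carnivore, class=insect, age=10, habitat=forest} — habitat is forest, hence Rejected. {diet=omnivore, class=mammal, age=28, habitat=ocean} — habitat is ocean, hence Accepted. {diet=carnivore, class=reptile, age=6, habitat=forest} — habitat is forest, hence Rejected.

Rejected, Accepted, Rejected, Accepted, Rejected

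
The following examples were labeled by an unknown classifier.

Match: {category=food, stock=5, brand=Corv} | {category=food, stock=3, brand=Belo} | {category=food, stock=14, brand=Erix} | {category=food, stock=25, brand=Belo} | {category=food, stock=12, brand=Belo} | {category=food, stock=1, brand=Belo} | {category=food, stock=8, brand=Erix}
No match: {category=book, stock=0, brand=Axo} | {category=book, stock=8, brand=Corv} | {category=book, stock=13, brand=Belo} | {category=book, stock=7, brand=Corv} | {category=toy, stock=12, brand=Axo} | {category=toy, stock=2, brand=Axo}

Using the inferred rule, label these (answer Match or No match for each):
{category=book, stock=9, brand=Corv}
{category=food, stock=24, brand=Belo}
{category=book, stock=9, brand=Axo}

No match, Match, No match

The rule appears to be: category is food.
{category=book, stock=9, brand=Corv}: category is book, does not fit → No match. {category=food, stock=24, brand=Belo}: category is food, matches → Match. {category=book, stock=9, brand=Axo}: category is book, does not fit → No match.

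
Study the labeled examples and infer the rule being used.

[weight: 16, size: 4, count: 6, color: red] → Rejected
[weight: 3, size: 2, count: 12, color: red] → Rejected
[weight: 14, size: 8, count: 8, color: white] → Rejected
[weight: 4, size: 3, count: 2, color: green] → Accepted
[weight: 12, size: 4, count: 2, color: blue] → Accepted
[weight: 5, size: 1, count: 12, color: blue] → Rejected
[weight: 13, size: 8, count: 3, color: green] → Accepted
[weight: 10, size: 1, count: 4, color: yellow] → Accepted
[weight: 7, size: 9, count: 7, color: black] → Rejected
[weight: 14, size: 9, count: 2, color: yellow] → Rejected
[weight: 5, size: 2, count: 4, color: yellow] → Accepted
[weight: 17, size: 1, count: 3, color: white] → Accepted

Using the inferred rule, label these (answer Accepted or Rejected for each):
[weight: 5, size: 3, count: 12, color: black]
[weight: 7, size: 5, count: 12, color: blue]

A rule that fits every label: count ≤ 4 AND size ≤ 8 — true of each 'Accepted' example, false of each 'Rejected' one.

Rejected, Rejected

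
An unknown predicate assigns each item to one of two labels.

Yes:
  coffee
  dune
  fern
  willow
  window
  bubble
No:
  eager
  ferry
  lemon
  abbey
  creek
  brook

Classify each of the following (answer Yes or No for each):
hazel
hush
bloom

No, Yes, No

All 'Yes' examples share one property — even length — and every 'No' example lacks it.
hazel: No (length 5).
hush: Yes (length 4).
bloom: No (length 5).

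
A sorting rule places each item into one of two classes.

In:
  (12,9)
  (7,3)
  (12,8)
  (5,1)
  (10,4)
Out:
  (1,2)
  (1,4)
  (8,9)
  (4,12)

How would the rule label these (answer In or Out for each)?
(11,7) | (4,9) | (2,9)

One predicate separates the groups cleanly: first > second.
(11,7) — 11 > 7, hence In. (4,9) — 4 < 9, hence Out. (2,9) — 2 < 9, hence Out.

In, Out, Out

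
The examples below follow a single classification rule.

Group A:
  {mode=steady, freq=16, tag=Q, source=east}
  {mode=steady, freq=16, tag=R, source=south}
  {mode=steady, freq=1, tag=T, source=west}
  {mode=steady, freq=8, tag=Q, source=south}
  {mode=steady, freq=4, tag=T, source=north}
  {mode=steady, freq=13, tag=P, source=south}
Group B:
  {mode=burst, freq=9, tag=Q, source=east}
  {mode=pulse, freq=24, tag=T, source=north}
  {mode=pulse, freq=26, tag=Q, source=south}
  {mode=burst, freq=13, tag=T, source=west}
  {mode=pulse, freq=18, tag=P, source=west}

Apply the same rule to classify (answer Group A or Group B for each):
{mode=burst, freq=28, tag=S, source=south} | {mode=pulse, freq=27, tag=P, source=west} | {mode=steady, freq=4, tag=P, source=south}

The distinguishing property — mode is steady — holds for all the 'Group A' cases and none of the 'Group B' cases.
{mode=burst, freq=28, tag=S, source=south}: Group B (mode is burst).
{mode=pulse, freq=27, tag=P, source=west}: Group B (mode is pulse).
{mode=steady, freq=4, tag=P, source=south}: Group A (mode is steady).

Group B, Group B, Group A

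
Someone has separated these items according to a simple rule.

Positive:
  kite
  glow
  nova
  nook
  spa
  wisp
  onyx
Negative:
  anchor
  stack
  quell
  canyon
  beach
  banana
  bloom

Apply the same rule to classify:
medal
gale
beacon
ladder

Every 'Positive' example satisfies: length ≤ 4. None of the 'Negative' examples do.
medal — length 5, hence Negative.
gale — length 4, hence Positive.
beacon — length 6, hence Negative.
ladder — length 6, hence Negative.

Negative, Positive, Negative, Negative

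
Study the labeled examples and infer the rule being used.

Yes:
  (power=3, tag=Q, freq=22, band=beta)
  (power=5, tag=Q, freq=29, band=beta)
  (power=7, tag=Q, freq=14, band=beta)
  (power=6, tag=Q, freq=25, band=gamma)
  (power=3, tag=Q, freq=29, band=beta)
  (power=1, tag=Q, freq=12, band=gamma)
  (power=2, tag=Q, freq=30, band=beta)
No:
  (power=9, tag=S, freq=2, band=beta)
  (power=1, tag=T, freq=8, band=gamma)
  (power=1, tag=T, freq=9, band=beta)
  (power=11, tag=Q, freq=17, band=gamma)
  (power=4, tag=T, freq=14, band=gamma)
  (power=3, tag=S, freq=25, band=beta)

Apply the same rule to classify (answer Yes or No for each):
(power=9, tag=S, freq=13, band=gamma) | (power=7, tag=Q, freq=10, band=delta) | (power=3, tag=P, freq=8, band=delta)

The pattern is that an item is 'Yes' exactly when: tag is Q AND power ≤ 7.
(power=9, tag=S, freq=13, band=gamma): tag is S, power = 9, does not fit → No.
(power=7, tag=Q, freq=10, band=delta): tag is Q, power = 7, matches → Yes.
(power=3, tag=P, freq=8, band=delta): tag is P, power = 3, does not fit → No.

No, Yes, No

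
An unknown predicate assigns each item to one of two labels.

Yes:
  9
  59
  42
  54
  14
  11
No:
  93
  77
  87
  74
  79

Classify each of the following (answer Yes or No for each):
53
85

Yes, No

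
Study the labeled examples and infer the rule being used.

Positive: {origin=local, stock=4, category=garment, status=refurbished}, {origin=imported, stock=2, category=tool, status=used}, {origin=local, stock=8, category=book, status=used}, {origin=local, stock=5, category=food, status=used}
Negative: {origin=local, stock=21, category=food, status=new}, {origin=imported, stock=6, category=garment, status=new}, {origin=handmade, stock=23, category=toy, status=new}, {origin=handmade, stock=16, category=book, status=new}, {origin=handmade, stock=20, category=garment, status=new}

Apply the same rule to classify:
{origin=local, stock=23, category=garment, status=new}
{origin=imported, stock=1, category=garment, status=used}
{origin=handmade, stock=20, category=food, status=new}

The distinguishing property — status is not new — holds for all the 'Positive' cases and none of the 'Negative' cases.
Negative: {origin=local, stock=23, category=garment, status=new}, since status is new.
Positive: {origin=imported, stock=1, category=garment, status=used}, since status is used.
Negative: {origin=handmade, stock=20, category=food, status=new}, since status is new.

Negative, Positive, Negative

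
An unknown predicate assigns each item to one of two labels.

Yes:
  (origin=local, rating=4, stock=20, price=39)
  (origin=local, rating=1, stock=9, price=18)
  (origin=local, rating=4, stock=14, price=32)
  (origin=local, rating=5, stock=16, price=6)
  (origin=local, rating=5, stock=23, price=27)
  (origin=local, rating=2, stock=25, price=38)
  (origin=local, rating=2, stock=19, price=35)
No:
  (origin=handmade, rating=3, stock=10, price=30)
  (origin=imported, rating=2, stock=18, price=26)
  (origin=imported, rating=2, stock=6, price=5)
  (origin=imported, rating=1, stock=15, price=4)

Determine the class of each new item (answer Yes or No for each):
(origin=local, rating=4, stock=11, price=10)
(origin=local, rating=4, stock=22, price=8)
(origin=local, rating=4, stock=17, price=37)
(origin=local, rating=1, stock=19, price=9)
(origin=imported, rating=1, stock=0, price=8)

Yes, Yes, Yes, Yes, No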